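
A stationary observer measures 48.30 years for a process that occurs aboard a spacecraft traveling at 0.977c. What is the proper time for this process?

Dilated time Δt = 48.30 years
γ = 1/√(1 - 0.977²) = 4.690
Δt₀ = Δt/γ = 48.30/4.690 = 10.30 years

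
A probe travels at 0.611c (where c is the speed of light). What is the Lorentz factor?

v/c = 0.611, so (v/c)² = 0.373321
1 - (v/c)² = 0.626679
γ = 1/√(0.626679) = 1.263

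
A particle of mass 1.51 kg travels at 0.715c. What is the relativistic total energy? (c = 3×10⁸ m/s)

γ = 1/√(1 - 0.715²) = 1.4304
mc² = 1.51 × (3×10⁸)² = 1.359×10¹⁷ J
E = γmc² = 1.4304 × 1.359×10¹⁷ = 1.944×10¹⁷ J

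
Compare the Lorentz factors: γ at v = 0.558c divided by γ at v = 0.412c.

γ₁ = 1/√(1 - 0.558²) = 1.205
γ₂ = 1/√(1 - 0.412²) = 1.097
γ₁/γ₂ = 1.205/1.097 = 1.098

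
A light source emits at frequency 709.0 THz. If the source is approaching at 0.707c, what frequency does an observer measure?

β = v/c = 0.707
(1+β)/(1-β) = 1.707/0.293 = 5.826
Doppler factor = √(5.826) = 2.4137
f_obs = 709.0 × 2.4137 = 1711 THz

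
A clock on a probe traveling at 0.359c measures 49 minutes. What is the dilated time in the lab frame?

Proper time Δt₀ = 49 minutes
γ = 1/√(1 - 0.359²) = 1.0714
Δt = γΔt₀ = 1.0714 × 49 = 52.50 minutes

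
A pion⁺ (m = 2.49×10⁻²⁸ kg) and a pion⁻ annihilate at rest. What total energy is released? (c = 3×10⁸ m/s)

Both particles have the same rest mass, so total mass = 2m
E = 2m·c² = 2 × 2.49×10⁻²⁸ × (3×10⁸)²
= 2 × 2.49×10⁻²⁸ × 9×10¹⁶
= 4.482×10⁻¹¹ J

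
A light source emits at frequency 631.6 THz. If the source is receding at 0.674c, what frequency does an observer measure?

β = v/c = 0.674
(1-β)/(1+β) = 0.326/1.674 = 0.19474
Doppler factor = √(0.19474) = 0.4413
f_obs = 631.6 × 0.4413 = 278.7 THz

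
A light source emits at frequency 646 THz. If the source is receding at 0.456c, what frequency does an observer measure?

β = v/c = 0.456
(1-β)/(1+β) = 0.544/1.456 = 0.37363
Doppler factor = √(0.37363) = 0.61125
f_obs = 646 × 0.61125 = 394.9 THz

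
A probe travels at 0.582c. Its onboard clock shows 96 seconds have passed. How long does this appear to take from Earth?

Proper time Δt₀ = 96 seconds
γ = 1/√(1 - 0.582²) = 1.230
Δt = γΔt₀ = 1.230 × 96 = 118.1 seconds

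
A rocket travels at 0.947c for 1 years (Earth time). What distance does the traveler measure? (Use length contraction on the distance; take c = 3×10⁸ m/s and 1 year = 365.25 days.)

Earth distance: d = v × t = 0.947c × 1 yr = 8.966×10¹⁵ m
γ = 3.113
d' = d/γ = 8.966×10¹⁵/3.113 = 2.880×10¹⁵ m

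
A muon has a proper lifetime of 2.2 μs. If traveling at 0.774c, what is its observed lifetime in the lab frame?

Proper lifetime τ₀ = 2.2 μs
γ = 1/√(1 - 0.774²) = 1.579
τ = γτ₀ = 1.579 × 2.2 μs = 3.474 μs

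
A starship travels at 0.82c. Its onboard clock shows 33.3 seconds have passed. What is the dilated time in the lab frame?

Proper time Δt₀ = 33.3 seconds
γ = 1/√(1 - 0.82²) = 1.747
Δt = γΔt₀ = 1.747 × 33.3 = 58.18 seconds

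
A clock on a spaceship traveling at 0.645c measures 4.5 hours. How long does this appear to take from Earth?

Proper time Δt₀ = 4.5 hours
γ = 1/√(1 - 0.645²) = 1.3086
Δt = γΔt₀ = 1.3086 × 4.5 = 5.889 hours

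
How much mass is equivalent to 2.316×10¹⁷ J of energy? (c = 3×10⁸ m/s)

From E = mc², we get m = E/c²
c² = (3×10⁸)² = 9×10¹⁶ m²/s²
m = 2.316×10¹⁷ / 9×10¹⁶ = 2.573 kg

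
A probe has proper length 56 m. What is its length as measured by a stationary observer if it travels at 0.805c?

Proper length L₀ = 56 m
γ = 1/√(1 - 0.805²) = 1.6856
L = L₀/γ = 56/1.6856 = 33.22 m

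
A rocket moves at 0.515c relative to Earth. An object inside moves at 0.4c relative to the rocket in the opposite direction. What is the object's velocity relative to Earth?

Object's velocity in rocket frame is u' = -0.4c
u = (u' + v)/(1 + u'v/c²) = (v - 0.4)/(1 - 0.4·v/c²)
Numerator: 0.515 - 0.4 = 0.115
Denominator: 1 - 0.206 = 0.794
u = 0.115/0.794 = 0.1448c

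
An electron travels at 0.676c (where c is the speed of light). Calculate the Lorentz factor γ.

v/c = 0.676, so (v/c)² = 0.456976
1 - (v/c)² = 0.543024
γ = 1/√(0.543024) = 1.357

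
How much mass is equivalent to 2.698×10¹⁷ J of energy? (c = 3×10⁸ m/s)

From E = mc², we get m = E/c²
c² = (3×10⁸)² = 9×10¹⁶ m²/s²
m = 2.698×10¹⁷ / 9×10¹⁶ = 2.998 kg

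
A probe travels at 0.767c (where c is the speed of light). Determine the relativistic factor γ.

v/c = 0.767, so (v/c)² = 0.588289
1 - (v/c)² = 0.411711
γ = 1/√(0.411711) = 1.558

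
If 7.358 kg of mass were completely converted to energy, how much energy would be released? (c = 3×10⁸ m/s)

Using E = mc²:
c² = (3×10⁸)² = 9×10¹⁶ m²/s²
E = 7.358 × 9×10¹⁶ = 6.622×10¹⁷ J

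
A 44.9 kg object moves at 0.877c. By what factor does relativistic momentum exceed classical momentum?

p_rel = γmv, p_class = mv
Ratio = γ = 1/√(1 - 0.877²) = 2.081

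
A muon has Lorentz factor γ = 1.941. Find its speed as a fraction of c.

From γ = 1/√(1 - v²/c²):
1/γ² = 1/1.941² = 0.2654
v²/c² = 1 - 0.2654 = 0.7346
v/c = √(0.7346) = 0.8571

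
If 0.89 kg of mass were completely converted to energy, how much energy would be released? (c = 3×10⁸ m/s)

Using E = mc²:
c² = (3×10⁸)² = 9×10¹⁶ m²/s²
E = 0.89 × 9×10¹⁶ = 8.010×10¹⁶ J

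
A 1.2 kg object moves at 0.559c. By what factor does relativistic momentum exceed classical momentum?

p_rel = γmv, p_class = mv
Ratio = γ = 1/√(1 - 0.559²) = 1.206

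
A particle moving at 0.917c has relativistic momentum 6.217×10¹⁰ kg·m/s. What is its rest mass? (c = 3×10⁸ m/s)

γ = 1/√(1 - 0.917²) = 2.507
v = 0.917 × 3×10⁸ = 2.751×10⁸ m/s
m = p/(γv) = 6.217×10¹⁰/(2.507 × 2.751×10⁸) = 90.14 kg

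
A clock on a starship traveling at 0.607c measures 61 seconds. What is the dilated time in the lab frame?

Proper time Δt₀ = 61 seconds
γ = 1/√(1 - 0.607²) = 1.2583
Δt = γΔt₀ = 1.2583 × 61 = 76.76 seconds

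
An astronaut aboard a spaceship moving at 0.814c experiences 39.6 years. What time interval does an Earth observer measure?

Proper time Δt₀ = 39.6 years
γ = 1/√(1 - 0.814²) = 1.72157
Δt = γΔt₀ = 1.72157 × 39.6 = 68.17 years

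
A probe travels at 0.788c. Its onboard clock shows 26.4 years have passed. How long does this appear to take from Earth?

Proper time Δt₀ = 26.4 years
γ = 1/√(1 - 0.788²) = 1.6242
Δt = γΔt₀ = 1.6242 × 26.4 = 42.88 years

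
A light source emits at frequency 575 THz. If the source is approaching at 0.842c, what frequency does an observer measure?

β = v/c = 0.842
(1+β)/(1-β) = 1.842/0.158 = 11.658
Doppler factor = √(11.658) = 3.414
f_obs = 575 × 3.414 = 1963 THz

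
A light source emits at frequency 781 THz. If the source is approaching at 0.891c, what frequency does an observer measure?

β = v/c = 0.891
(1+β)/(1-β) = 1.891/0.109 = 17.35
Doppler factor = √(17.35) = 4.165
f_obs = 781 × 4.165 = 3253 THz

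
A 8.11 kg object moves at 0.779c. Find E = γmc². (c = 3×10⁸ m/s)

γ = 1/√(1 - 0.779²) = 1.595
mc² = 8.11 × (3×10⁸)² = 7.299×10¹⁷ J
E = γmc² = 1.595 × 7.299×10¹⁷ = 1.164×10¹⁸ J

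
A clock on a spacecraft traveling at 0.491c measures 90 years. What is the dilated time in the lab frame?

Proper time Δt₀ = 90 years
γ = 1/√(1 - 0.491²) = 1.148
Δt = γΔt₀ = 1.148 × 90 = 103.3 years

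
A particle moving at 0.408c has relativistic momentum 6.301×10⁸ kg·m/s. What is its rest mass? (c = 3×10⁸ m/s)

γ = 1/√(1 - 0.408²) = 1.0953
v = 0.408 × 3×10⁸ = 1.224×10⁸ m/s
m = p/(γv) = 6.301×10⁸/(1.0953 × 1.224×10⁸) = 4.700 kg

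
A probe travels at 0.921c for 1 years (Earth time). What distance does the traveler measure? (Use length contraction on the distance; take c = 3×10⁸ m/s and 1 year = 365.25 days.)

Earth distance: d = v × t = 0.921c × 1 yr = 8.719×10¹⁵ m
γ = 2.567
d' = d/γ = 8.719×10¹⁵/2.567 = 3.397×10¹⁵ m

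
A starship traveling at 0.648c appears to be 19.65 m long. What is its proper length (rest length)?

Contracted length L = 19.65 m
γ = 1/√(1 - 0.648²) = 1.313
L₀ = γL = 1.313 × 19.65 = 25.80 m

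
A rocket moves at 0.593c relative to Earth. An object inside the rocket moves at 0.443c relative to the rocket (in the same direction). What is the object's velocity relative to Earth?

u = (u' + v)/(1 + u'v/c²)
Numerator: 0.443 + 0.593 = 1.036
Denominator: 1 + 0.262699 = 1.262699
u = 1.036/1.262699 = 0.8205c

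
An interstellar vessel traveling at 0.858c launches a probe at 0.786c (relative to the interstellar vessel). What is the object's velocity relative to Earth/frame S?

u = (u' + v)/(1 + u'v/c²)
Numerator: 0.786 + 0.858 = 1.644
Denominator: 1 + 0.674388 = 1.674388
u = 1.644/1.674388 = 0.9819c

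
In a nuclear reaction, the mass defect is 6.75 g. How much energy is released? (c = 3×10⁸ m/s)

Convert mass defect: Δm = 6.75 g = 0.00675 kg
E = Δm·c² = 0.00675 × (3×10⁸)²
= 0.00675 × 9×10¹⁶ = 6.075×10¹⁴ J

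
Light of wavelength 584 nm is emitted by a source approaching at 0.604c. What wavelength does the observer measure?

β = 0.604
Wavelength Doppler factor = √(0.396/1.604) = √(0.2469) = 0.4969
λ_obs = 584 × 0.4969 = 290.2 nm (blueshift)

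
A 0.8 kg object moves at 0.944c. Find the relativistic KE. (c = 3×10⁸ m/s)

γ = 1/√(1 - 0.944²) = 3.031
γ - 1 = 2.031
KE = (γ-1)mc² = 2.031 × 0.8 × (3×10⁸)² = 1.462×10¹⁷ J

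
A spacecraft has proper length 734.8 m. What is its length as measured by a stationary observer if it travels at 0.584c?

Proper length L₀ = 734.8 m
γ = 1/√(1 - 0.584²) = 1.2319
L = L₀/γ = 734.8/1.2319 = 596.5 m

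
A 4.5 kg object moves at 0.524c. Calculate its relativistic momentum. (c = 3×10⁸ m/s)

γ = 1/√(1 - 0.524²) = 1.1741
v = 0.524 × 3×10⁸ = 1.572×10⁸ m/s
p = γmv = 1.1741 × 4.5 × 1.572×10⁸ = 8.306×10⁸ kg·m/s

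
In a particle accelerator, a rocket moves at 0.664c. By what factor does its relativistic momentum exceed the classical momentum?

p_rel = γmv, p_class = mv
Ratio = γ = 1/√(1 - 0.664²)
= 1/√(0.559104) = 1.337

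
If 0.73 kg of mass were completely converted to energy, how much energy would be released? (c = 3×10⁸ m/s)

Using E = mc²:
c² = (3×10⁸)² = 9×10¹⁶ m²/s²
E = 0.73 × 9×10¹⁶ = 6.570×10¹⁶ J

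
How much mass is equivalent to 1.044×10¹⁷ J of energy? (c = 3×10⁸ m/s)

From E = mc², we get m = E/c²
c² = (3×10⁸)² = 9×10¹⁶ m²/s²
m = 1.044×10¹⁷ / 9×10¹⁶ = 1.160 kg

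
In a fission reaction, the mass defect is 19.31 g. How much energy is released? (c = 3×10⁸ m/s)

Convert mass defect: Δm = 19.31 g = 0.01931 kg
E = Δm·c² = 0.01931 × (3×10⁸)²
= 0.01931 × 9×10¹⁶ = 1.738×10¹⁵ J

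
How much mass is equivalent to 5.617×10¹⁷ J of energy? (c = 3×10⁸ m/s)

From E = mc², we get m = E/c²
c² = (3×10⁸)² = 9×10¹⁶ m²/s²
m = 5.617×10¹⁷ / 9×10¹⁶ = 6.241 kg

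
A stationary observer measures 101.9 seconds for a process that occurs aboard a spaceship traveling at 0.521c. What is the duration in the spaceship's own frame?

Dilated time Δt = 101.9 seconds
γ = 1/√(1 - 0.521²) = 1.1716
Δt₀ = Δt/γ = 101.9/1.1716 = 86.98 seconds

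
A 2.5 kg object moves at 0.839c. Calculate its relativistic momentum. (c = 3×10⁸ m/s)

γ = 1/√(1 - 0.839²) = 1.8378
v = 0.839 × 3×10⁸ = 2.517×10⁸ m/s
p = γmv = 1.8378 × 2.5 × 2.517×10⁸ = 1.156×10⁹ kg·m/s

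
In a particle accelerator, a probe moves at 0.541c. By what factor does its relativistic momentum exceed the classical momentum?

p_rel = γmv, p_class = mv
Ratio = γ = 1/√(1 - 0.541²)
= 1/√(0.707319) = 1.189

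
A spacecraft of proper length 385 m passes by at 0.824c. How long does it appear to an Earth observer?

Proper length L₀ = 385 m
γ = 1/√(1 - 0.824²) = 1.765
L = L₀/γ = 385/1.765 = 218.1 m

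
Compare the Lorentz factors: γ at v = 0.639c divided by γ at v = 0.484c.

γ₁ = 1/√(1 - 0.639²) = 1.3000
γ₂ = 1/√(1 - 0.484²) = 1.1428
γ₁/γ₂ = 1.3000/1.1428 = 1.138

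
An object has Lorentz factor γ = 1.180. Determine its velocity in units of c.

From γ = 1/√(1 - v²/c²):
1/γ² = 1/1.180² = 0.71818
v²/c² = 1 - 0.71818 = 0.28182
v/c = √(0.28182) = 0.5309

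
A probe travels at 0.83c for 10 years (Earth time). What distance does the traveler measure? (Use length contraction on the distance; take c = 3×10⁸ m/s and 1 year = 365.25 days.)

Earth distance: d = v × t = 0.83c × 10 yr = 7.858×10¹⁶ m
γ = 1.793
d' = d/γ = 7.858×10¹⁶/1.793 = 4.383×10¹⁶ m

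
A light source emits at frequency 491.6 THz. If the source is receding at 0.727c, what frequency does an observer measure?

β = v/c = 0.727
(1-β)/(1+β) = 0.273/1.727 = 0.1581
Doppler factor = √(0.1581) = 0.3976
f_obs = 491.6 × 0.3976 = 195.5 THz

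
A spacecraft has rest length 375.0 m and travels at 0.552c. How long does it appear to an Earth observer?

Proper length L₀ = 375.0 m
γ = 1/√(1 - 0.552²) = 1.1993
L = L₀/γ = 375.0/1.1993 = 312.7 m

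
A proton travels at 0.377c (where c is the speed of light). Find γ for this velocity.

v/c = 0.377, so (v/c)² = 0.142129
1 - (v/c)² = 0.857871
γ = 1/√(0.857871) = 1.080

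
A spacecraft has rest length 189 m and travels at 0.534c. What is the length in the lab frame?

Proper length L₀ = 189 m
γ = 1/√(1 - 0.534²) = 1.183
L = L₀/γ = 189/1.183 = 159.8 m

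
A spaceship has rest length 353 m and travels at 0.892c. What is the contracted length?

Proper length L₀ = 353 m
γ = 1/√(1 - 0.892²) = 2.212
L = L₀/γ = 353/2.212 = 159.6 m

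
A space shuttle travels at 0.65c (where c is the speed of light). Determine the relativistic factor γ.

v/c = 0.65, so (v/c)² = 0.4225
1 - (v/c)² = 0.5775
γ = 1/√(0.5775) = 1.316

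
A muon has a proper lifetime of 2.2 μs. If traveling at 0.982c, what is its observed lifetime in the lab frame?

Proper lifetime τ₀ = 2.2 μs
γ = 1/√(1 - 0.982²) = 5.294
τ = γτ₀ = 5.294 × 2.2 μs = 11.65 μs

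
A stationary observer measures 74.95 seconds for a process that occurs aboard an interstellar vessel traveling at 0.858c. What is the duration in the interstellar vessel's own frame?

Dilated time Δt = 74.95 seconds
γ = 1/√(1 - 0.858²) = 1.947
Δt₀ = Δt/γ = 74.95/1.947 = 38.50 seconds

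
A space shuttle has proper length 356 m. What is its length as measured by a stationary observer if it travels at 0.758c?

Proper length L₀ = 356 m
γ = 1/√(1 - 0.758²) = 1.533
L = L₀/γ = 356/1.533 = 232.2 m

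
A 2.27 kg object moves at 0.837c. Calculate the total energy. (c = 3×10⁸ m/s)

γ = 1/√(1 - 0.837²) = 1.8275
mc² = 2.27 × (3×10⁸)² = 2.043×10¹⁷ J
E = γmc² = 1.8275 × 2.043×10¹⁷ = 3.734×10¹⁷ J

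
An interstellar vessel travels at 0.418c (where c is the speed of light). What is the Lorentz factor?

v/c = 0.418, so (v/c)² = 0.174724
1 - (v/c)² = 0.825276
γ = 1/√(0.825276) = 1.101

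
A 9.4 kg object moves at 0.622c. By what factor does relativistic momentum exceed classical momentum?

p_rel = γmv, p_class = mv
Ratio = γ = 1/√(1 - 0.622²) = 1.277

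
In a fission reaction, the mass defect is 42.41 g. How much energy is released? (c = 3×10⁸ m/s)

Convert mass defect: Δm = 42.41 g = 0.04241 kg
E = Δm·c² = 0.04241 × (3×10⁸)²
= 0.04241 × 9×10¹⁶ = 3.817×10¹⁵ J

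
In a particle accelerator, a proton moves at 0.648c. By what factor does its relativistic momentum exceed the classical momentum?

p_rel = γmv, p_class = mv
Ratio = γ = 1/√(1 - 0.648²)
= 1/√(0.580096) = 1.313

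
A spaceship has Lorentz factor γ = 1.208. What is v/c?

From γ = 1/√(1 - v²/c²):
1/γ² = 1/1.208² = 0.6853
v²/c² = 1 - 0.6853 = 0.3147
v/c = √(0.3147) = 0.5610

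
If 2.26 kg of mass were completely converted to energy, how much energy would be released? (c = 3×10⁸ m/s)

Using E = mc²:
c² = (3×10⁸)² = 9×10¹⁶ m²/s²
E = 2.26 × 9×10¹⁶ = 2.034×10¹⁷ J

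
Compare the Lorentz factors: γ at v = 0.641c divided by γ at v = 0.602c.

γ₁ = 1/√(1 - 0.641²) = 1.3029
γ₂ = 1/√(1 - 0.602²) = 1.2524
γ₁/γ₂ = 1.3029/1.2524 = 1.040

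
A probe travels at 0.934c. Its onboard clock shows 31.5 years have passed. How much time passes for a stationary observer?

Proper time Δt₀ = 31.5 years
γ = 1/√(1 - 0.934²) = 2.799
Δt = γΔt₀ = 2.799 × 31.5 = 88.17 years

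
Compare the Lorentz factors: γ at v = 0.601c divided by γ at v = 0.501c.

γ₁ = 1/√(1 - 0.601²) = 1.251
γ₂ = 1/√(1 - 0.501²) = 1.155
γ₁/γ₂ = 1.251/1.155 = 1.083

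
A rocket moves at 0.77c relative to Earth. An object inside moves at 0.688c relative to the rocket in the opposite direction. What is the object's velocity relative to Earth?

Object's velocity in rocket frame is u' = -0.688c
u = (u' + v)/(1 + u'v/c²) = (v - 0.688)/(1 - 0.688·v/c²)
Numerator: 0.77 - 0.688 = 0.082
Denominator: 1 - 0.52976 = 0.47024
u = 0.082/0.47024 = 0.1744c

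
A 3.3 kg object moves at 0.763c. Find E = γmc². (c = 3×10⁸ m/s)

γ = 1/√(1 - 0.763²) = 1.547
mc² = 3.3 × (3×10⁸)² = 2.970×10¹⁷ J
E = γmc² = 1.547 × 2.970×10¹⁷ = 4.595×10¹⁷ J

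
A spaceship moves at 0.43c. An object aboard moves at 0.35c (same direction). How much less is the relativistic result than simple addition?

Classical: u' + v = 0.35 + 0.43 = 0.78c
Relativistic: u = (0.35 + 0.43)/(1 + 0.1505) = 0.78/1.1505 = 0.6780c
Difference: 0.78 - 0.6780 = 0.1020c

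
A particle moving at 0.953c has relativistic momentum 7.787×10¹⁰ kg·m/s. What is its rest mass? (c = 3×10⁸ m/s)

γ = 1/√(1 - 0.953²) = 3.3007
v = 0.953 × 3×10⁸ = 2.859×10⁸ m/s
m = p/(γv) = 7.787×10¹⁰/(3.3007 × 2.859×10⁸) = 82.52 kg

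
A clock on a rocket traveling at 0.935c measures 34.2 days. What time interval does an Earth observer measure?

Proper time Δt₀ = 34.2 days
γ = 1/√(1 - 0.935²) = 2.8197
Δt = γΔt₀ = 2.8197 × 34.2 = 96.43 days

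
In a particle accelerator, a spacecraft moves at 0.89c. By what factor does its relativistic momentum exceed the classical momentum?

p_rel = γmv, p_class = mv
Ratio = γ = 1/√(1 - 0.89²)
= 1/√(0.2079) = 2.193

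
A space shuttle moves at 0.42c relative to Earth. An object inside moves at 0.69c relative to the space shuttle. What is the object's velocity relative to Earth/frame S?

u = (u' + v)/(1 + u'v/c²)
Numerator: 0.69 + 0.42 = 1.11
Denominator: 1 + 0.2898 = 1.2898
u = 1.11/1.2898 = 0.8606c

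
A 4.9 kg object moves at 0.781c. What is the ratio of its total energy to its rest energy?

E = γmc², E₀ = mc²
E/E₀ = γ = 1/√(1 - 0.781²) = 1.601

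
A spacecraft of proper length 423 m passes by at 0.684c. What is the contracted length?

Proper length L₀ = 423 m
γ = 1/√(1 - 0.684²) = 1.3708
L = L₀/γ = 423/1.3708 = 308.6 m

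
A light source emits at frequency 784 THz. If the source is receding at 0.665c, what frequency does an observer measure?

β = v/c = 0.665
(1-β)/(1+β) = 0.335/1.665 = 0.2012
Doppler factor = √(0.2012) = 0.4486
f_obs = 784 × 0.4486 = 351.7 THz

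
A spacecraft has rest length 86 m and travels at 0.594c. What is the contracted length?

Proper length L₀ = 86 m
γ = 1/√(1 - 0.594²) = 1.2431
L = L₀/γ = 86/1.2431 = 69.18 m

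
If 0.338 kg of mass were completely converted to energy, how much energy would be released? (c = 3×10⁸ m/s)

Using E = mc²:
c² = (3×10⁸)² = 9×10¹⁶ m²/s²
E = 0.338 × 9×10¹⁶ = 3.042×10¹⁶ J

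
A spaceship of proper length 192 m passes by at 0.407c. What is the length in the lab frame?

Proper length L₀ = 192 m
γ = 1/√(1 - 0.407²) = 1.0948
L = L₀/γ = 192/1.0948 = 175.4 m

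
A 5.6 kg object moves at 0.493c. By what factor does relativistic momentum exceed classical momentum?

p_rel = γmv, p_class = mv
Ratio = γ = 1/√(1 - 0.493²) = 1.149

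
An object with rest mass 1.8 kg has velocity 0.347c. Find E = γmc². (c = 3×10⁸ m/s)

γ = 1/√(1 - 0.347²) = 1.066
mc² = 1.8 × (3×10⁸)² = 1.620×10¹⁷ J
E = γmc² = 1.066 × 1.620×10¹⁷ = 1.727×10¹⁷ J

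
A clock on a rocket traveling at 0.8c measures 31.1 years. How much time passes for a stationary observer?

Proper time Δt₀ = 31.1 years
γ = 1/√(1 - 0.8²) = 1.6667
Δt = γΔt₀ = 1.6667 × 31.1 = 51.83 years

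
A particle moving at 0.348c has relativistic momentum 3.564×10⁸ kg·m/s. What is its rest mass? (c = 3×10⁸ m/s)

γ = 1/√(1 - 0.348²) = 1.0667
v = 0.348 × 3×10⁸ = 1.044×10⁸ m/s
m = p/(γv) = 3.564×10⁸/(1.0667 × 1.044×10⁸) = 3.200 kg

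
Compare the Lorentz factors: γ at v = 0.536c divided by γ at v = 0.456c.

γ₁ = 1/√(1 - 0.536²) = 1.185
γ₂ = 1/√(1 - 0.456²) = 1.124
γ₁/γ₂ = 1.185/1.124 = 1.054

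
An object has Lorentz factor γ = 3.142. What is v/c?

From γ = 1/√(1 - v²/c²):
1/γ² = 1/3.142² = 0.1013
v²/c² = 1 - 0.1013 = 0.8987
v/c = √(0.8987) = 0.9480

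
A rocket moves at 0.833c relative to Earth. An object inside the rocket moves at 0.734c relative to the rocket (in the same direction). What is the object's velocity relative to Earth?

u = (u' + v)/(1 + u'v/c²)
Numerator: 0.734 + 0.833 = 1.567
Denominator: 1 + 0.611422 = 1.611422
u = 1.567/1.611422 = 0.9724c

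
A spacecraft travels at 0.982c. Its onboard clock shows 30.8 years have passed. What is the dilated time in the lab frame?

Proper time Δt₀ = 30.8 years
γ = 1/√(1 - 0.982²) = 5.294
Δt = γΔt₀ = 5.294 × 30.8 = 163.1 years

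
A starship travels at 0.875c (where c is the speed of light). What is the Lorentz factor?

v/c = 0.875, so (v/c)² = 0.765625
1 - (v/c)² = 0.234375
γ = 1/√(0.234375) = 2.066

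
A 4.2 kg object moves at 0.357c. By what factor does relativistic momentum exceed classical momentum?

p_rel = γmv, p_class = mv
Ratio = γ = 1/√(1 - 0.357²) = 1.071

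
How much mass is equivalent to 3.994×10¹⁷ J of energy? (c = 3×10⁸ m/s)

From E = mc², we get m = E/c²
c² = (3×10⁸)² = 9×10¹⁶ m²/s²
m = 3.994×10¹⁷ / 9×10¹⁶ = 4.438 kg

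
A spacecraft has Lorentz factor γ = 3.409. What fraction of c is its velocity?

From γ = 1/√(1 - v²/c²):
1/γ² = 1/3.409² = 0.08605
v²/c² = 1 - 0.08605 = 0.9140
v/c = √(0.9140) = 0.9560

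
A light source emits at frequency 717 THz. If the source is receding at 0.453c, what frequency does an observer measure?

β = v/c = 0.453
(1-β)/(1+β) = 0.547/1.453 = 0.3764625
Doppler factor = √(0.3764625) = 0.61357
f_obs = 717 × 0.61357 = 439.9 THz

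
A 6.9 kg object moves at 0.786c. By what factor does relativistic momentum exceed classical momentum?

p_rel = γmv, p_class = mv
Ratio = γ = 1/√(1 - 0.786²) = 1.618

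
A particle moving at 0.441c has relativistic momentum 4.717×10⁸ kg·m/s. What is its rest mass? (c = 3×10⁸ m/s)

γ = 1/√(1 - 0.441²) = 1.1142
v = 0.441 × 3×10⁸ = 1.323×10⁸ m/s
m = p/(γv) = 4.717×10⁸/(1.1142 × 1.323×10⁸) = 3.200 kg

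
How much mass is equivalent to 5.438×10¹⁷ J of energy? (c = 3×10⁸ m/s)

From E = mc², we get m = E/c²
c² = (3×10⁸)² = 9×10¹⁶ m²/s²
m = 5.438×10¹⁷ / 9×10¹⁶ = 6.042 kg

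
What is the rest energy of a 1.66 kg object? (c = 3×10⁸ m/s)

c² = (3×10⁸)² = 9.000×10¹⁶ m²/s²
E₀ = mc² = 1.66 × 9.000×10¹⁶ = 1.494×10¹⁷ J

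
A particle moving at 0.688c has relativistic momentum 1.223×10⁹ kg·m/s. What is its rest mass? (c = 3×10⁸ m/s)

γ = 1/√(1 - 0.688²) = 1.378
v = 0.688 × 3×10⁸ = 2.064×10⁸ m/s
m = p/(γv) = 1.223×10⁹/(1.378 × 2.064×10⁸) = 4.300 kg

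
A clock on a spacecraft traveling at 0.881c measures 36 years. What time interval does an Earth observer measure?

Proper time Δt₀ = 36 years
γ = 1/√(1 - 0.881²) = 2.1136
Δt = γΔt₀ = 2.1136 × 36 = 76.09 years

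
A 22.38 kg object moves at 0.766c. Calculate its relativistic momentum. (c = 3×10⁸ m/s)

γ = 1/√(1 - 0.766²) = 1.5556
v = 0.766 × 3×10⁸ = 2.298×10⁸ m/s
p = γmv = 1.5556 × 22.38 × 2.298×10⁸ = 8.000×10⁹ kg·m/s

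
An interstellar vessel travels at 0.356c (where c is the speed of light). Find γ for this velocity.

v/c = 0.356, so (v/c)² = 0.126736
1 - (v/c)² = 0.873264
γ = 1/√(0.873264) = 1.070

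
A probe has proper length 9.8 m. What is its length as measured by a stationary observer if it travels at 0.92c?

Proper length L₀ = 9.8 m
γ = 1/√(1 - 0.92²) = 2.5516
L = L₀/γ = 9.8/2.5516 = 3.841 m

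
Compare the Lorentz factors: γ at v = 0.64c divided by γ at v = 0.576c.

γ₁ = 1/√(1 - 0.64²) = 1.301
γ₂ = 1/√(1 - 0.576²) = 1.223
γ₁/γ₂ = 1.301/1.223 = 1.064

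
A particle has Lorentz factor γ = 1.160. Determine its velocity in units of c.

From γ = 1/√(1 - v²/c²):
1/γ² = 1/1.160² = 0.7432
v²/c² = 1 - 0.7432 = 0.2568
v/c = √(0.2568) = 0.5068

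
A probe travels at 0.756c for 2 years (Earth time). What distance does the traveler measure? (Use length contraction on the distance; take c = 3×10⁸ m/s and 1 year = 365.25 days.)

Earth distance: d = v × t = 0.756c × 2 yr = 1.4315×10¹⁶ m
γ = 1.5277
d' = d/γ = 1.4315×10¹⁶/1.5277 = 9.370×10¹⁵ m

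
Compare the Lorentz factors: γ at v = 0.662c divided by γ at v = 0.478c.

γ₁ = 1/√(1 - 0.662²) = 1.334
γ₂ = 1/√(1 - 0.478²) = 1.138
γ₁/γ₂ = 1.334/1.138 = 1.172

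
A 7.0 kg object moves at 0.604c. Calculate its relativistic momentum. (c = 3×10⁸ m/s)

γ = 1/√(1 - 0.604²) = 1.2547
v = 0.604 × 3×10⁸ = 1.812×10⁸ m/s
p = γmv = 1.2547 × 7.0 × 1.812×10⁸ = 1.591×10⁹ kg·m/s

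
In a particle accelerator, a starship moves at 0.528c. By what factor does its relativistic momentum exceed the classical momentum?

p_rel = γmv, p_class = mv
Ratio = γ = 1/√(1 - 0.528²)
= 1/√(0.721216) = 1.178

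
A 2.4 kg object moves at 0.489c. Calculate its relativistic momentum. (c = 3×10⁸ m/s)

γ = 1/√(1 - 0.489²) = 1.1464
v = 0.489 × 3×10⁸ = 1.467×10⁸ m/s
p = γmv = 1.1464 × 2.4 × 1.467×10⁸ = 4.036×10⁸ kg·m/s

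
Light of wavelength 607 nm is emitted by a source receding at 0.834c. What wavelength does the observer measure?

β = 0.834
Wavelength Doppler factor = √(1.834/0.166) = √(11.05) = 3.324
λ_obs = 607 × 3.324 = 2018 nm (redshift)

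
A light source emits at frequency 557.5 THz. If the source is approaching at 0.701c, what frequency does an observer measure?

β = v/c = 0.701
(1+β)/(1-β) = 1.701/0.299 = 5.689
Doppler factor = √(5.689) = 2.385
f_obs = 557.5 × 2.385 = 1330 THz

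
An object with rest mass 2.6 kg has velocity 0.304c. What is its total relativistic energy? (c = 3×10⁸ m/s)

γ = 1/√(1 - 0.304²) = 1.0497
mc² = 2.6 × (3×10⁸)² = 2.340×10¹⁷ J
E = γmc² = 1.0497 × 2.340×10¹⁷ = 2.456×10¹⁷ J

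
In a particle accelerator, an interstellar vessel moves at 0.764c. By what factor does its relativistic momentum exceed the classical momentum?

p_rel = γmv, p_class = mv
Ratio = γ = 1/√(1 - 0.764²)
= 1/√(0.416304) = 1.550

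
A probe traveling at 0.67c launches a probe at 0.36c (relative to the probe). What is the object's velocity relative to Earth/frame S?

u = (u' + v)/(1 + u'v/c²)
Numerator: 0.36 + 0.67 = 1.03
Denominator: 1 + 0.2412 = 1.2412
u = 1.03/1.2412 = 0.8298c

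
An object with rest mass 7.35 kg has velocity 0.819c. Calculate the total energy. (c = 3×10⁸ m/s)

γ = 1/√(1 - 0.819²) = 1.743
mc² = 7.35 × (3×10⁸)² = 6.615×10¹⁷ J
E = γmc² = 1.743 × 6.615×10¹⁷ = 1.153×10¹⁸ J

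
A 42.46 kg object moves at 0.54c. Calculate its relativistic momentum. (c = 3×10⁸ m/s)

γ = 1/√(1 - 0.54²) = 1.18812
v = 0.54 × 3×10⁸ = 1.620×10⁸ m/s
p = γmv = 1.18812 × 42.46 × 1.620×10⁸ = 8.173×10⁹ kg·m/s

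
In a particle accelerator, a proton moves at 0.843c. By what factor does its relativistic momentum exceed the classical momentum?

p_rel = γmv, p_class = mv
Ratio = γ = 1/√(1 - 0.843²)
= 1/√(0.289351) = 1.859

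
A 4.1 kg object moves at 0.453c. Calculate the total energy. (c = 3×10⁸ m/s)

γ = 1/√(1 - 0.453²) = 1.1217
mc² = 4.1 × (3×10⁸)² = 3.690×10¹⁷ J
E = γmc² = 1.1217 × 3.690×10¹⁷ = 4.139×10¹⁷ J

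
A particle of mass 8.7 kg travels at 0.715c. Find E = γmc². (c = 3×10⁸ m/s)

γ = 1/√(1 - 0.715²) = 1.430
mc² = 8.7 × (3×10⁸)² = 7.830×10¹⁷ J
E = γmc² = 1.430 × 7.830×10¹⁷ = 1.120×10¹⁸ J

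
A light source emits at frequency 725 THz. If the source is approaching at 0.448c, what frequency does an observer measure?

β = v/c = 0.448
(1+β)/(1-β) = 1.448/0.552 = 2.623
Doppler factor = √(2.623) = 1.6196
f_obs = 725 × 1.6196 = 1174 THz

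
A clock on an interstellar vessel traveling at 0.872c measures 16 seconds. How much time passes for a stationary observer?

Proper time Δt₀ = 16 seconds
γ = 1/√(1 - 0.872²) = 2.043
Δt = γΔt₀ = 2.043 × 16 = 32.69 seconds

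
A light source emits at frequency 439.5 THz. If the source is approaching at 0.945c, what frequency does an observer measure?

β = v/c = 0.945
(1+β)/(1-β) = 1.945/0.055 = 35.364
Doppler factor = √(35.364) = 5.947
f_obs = 439.5 × 5.947 = 2614 THz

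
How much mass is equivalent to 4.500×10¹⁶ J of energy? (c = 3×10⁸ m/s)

From E = mc², we get m = E/c²
c² = (3×10⁸)² = 9×10¹⁶ m²/s²
m = 4.500×10¹⁶ / 9×10¹⁶ = 0.5000 kg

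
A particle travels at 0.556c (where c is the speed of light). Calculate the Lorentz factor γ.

v/c = 0.556, so (v/c)² = 0.309136
1 - (v/c)² = 0.690864
γ = 1/√(0.690864) = 1.203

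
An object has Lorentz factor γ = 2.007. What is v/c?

From γ = 1/√(1 - v²/c²):
1/γ² = 1/2.007² = 0.2483
v²/c² = 1 - 0.2483 = 0.7517
v/c = √(0.7517) = 0.8670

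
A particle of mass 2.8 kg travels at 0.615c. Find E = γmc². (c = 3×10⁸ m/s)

γ = 1/√(1 - 0.615²) = 1.2682
mc² = 2.8 × (3×10⁸)² = 2.520×10¹⁷ J
E = γmc² = 1.2682 × 2.520×10¹⁷ = 3.196×10¹⁷ J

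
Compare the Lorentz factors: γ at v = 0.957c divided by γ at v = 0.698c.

γ₁ = 1/√(1 - 0.957²) = 3.447
γ₂ = 1/√(1 - 0.698²) = 1.396
γ₁/γ₂ = 3.447/1.396 = 2.469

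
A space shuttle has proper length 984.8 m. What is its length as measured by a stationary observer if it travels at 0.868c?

Proper length L₀ = 984.8 m
γ = 1/√(1 - 0.868²) = 2.014
L = L₀/γ = 984.8/2.014 = 489.0 m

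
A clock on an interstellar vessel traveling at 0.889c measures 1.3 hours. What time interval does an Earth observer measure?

Proper time Δt₀ = 1.3 hours
γ = 1/√(1 - 0.889²) = 2.184
Δt = γΔt₀ = 2.184 × 1.3 = 2.839 hours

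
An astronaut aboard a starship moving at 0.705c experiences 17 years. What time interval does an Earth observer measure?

Proper time Δt₀ = 17 years
γ = 1/√(1 - 0.705²) = 1.410
Δt = γΔt₀ = 1.410 × 17 = 23.97 years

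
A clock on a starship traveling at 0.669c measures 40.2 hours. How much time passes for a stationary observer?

Proper time Δt₀ = 40.2 hours
γ = 1/√(1 - 0.669²) = 1.3454
Δt = γΔt₀ = 1.3454 × 40.2 = 54.09 hours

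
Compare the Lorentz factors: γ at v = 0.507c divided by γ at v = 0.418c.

γ₁ = 1/√(1 - 0.507²) = 1.160
γ₂ = 1/√(1 - 0.418²) = 1.101
γ₁/γ₂ = 1.160/1.101 = 1.054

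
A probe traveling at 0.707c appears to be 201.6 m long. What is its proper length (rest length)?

Contracted length L = 201.6 m
γ = 1/√(1 - 0.707²) = 1.414
L₀ = γL = 1.414 × 201.6 = 285.1 m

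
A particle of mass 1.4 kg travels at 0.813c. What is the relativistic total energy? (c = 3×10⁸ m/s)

γ = 1/√(1 - 0.813²) = 1.7174
mc² = 1.4 × (3×10⁸)² = 1.260×10¹⁷ J
E = γmc² = 1.7174 × 1.260×10¹⁷ = 2.164×10¹⁷ J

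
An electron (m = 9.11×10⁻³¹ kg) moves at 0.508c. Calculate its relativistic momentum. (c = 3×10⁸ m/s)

γ = 1/√(1 - 0.508²) = 1.161
v = 0.508 × 3×10⁸ = 1.524×10⁸ m/s
p = γmv = 1.161 × 9.11×10⁻³¹ × 1.524×10⁸ = 1.612×10⁻²² kg·m/s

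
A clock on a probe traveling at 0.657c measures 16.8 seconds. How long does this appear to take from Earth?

Proper time Δt₀ = 16.8 seconds
γ = 1/√(1 - 0.657²) = 1.326
Δt = γΔt₀ = 1.326 × 16.8 = 22.28 seconds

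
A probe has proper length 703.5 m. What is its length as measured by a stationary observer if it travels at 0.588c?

Proper length L₀ = 703.5 m
γ = 1/√(1 - 0.588²) = 1.2363
L = L₀/γ = 703.5/1.2363 = 569.0 m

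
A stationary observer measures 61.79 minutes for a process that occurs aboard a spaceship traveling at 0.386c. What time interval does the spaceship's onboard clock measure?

Dilated time Δt = 61.79 minutes
γ = 1/√(1 - 0.386²) = 1.084
Δt₀ = Δt/γ = 61.79/1.084 = 57.00 minutes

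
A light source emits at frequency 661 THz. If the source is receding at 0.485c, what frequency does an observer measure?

β = v/c = 0.485
(1-β)/(1+β) = 0.515/1.485 = 0.3468
Doppler factor = √(0.3468) = 0.5889
f_obs = 661 × 0.5889 = 389.3 THz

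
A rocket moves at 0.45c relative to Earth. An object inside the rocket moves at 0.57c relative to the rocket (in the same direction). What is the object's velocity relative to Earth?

u = (u' + v)/(1 + u'v/c²)
Numerator: 0.57 + 0.45 = 1.02
Denominator: 1 + 0.2565 = 1.2565
u = 1.02/1.2565 = 0.8118c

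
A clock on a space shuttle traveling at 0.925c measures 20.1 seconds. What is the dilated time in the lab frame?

Proper time Δt₀ = 20.1 seconds
γ = 1/√(1 - 0.925²) = 2.632
Δt = γΔt₀ = 2.632 × 20.1 = 52.90 seconds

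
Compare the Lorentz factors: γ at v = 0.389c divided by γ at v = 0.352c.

γ₁ = 1/√(1 - 0.389²) = 1.085
γ₂ = 1/√(1 - 0.352²) = 1.068
γ₁/γ₂ = 1.085/1.068 = 1.016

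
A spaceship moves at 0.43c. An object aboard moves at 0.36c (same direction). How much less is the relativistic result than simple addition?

Classical: u' + v = 0.36 + 0.43 = 0.79c
Relativistic: u = (0.36 + 0.43)/(1 + 0.1548) = 0.79/1.1548 = 0.6841c
Difference: 0.79 - 0.6841 = 0.1059c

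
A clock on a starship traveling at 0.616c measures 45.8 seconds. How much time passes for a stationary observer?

Proper time Δt₀ = 45.8 seconds
γ = 1/√(1 - 0.616²) = 1.2694
Δt = γΔt₀ = 1.2694 × 45.8 = 58.14 seconds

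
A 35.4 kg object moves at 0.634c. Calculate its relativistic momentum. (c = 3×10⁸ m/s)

γ = 1/√(1 - 0.634²) = 1.2931
v = 0.634 × 3×10⁸ = 1.902×10⁸ m/s
p = γmv = 1.2931 × 35.4 × 1.902×10⁸ = 8.707×10⁹ kg·m/s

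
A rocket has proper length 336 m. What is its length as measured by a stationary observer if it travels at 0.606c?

Proper length L₀ = 336 m
γ = 1/√(1 - 0.606²) = 1.257
L = L₀/γ = 336/1.257 = 267.3 m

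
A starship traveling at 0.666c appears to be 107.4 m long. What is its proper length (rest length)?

Contracted length L = 107.4 m
γ = 1/√(1 - 0.666²) = 1.341
L₀ = γL = 1.341 × 107.4 = 144.0 m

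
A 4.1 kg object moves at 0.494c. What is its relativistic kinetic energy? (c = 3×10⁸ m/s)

γ = 1/√(1 - 0.494²) = 1.15014
γ - 1 = 0.15014
KE = (γ-1)mc² = 0.15014 × 4.1 × (3×10⁸)² = 5.540×10¹⁶ J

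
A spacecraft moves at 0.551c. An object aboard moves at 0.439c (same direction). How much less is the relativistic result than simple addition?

Classical: u' + v = 0.439 + 0.551 = 0.99c
Relativistic: u = (0.439 + 0.551)/(1 + 0.241889) = 0.99/1.241889 = 0.7972c
Difference: 0.99 - 0.7972 = 0.1928c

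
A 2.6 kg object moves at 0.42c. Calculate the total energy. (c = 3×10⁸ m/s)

γ = 1/√(1 - 0.42²) = 1.1019
mc² = 2.6 × (3×10⁸)² = 2.340×10¹⁷ J
E = γmc² = 1.1019 × 2.340×10¹⁷ = 2.578×10¹⁷ J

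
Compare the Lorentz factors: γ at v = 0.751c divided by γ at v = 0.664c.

γ₁ = 1/√(1 - 0.751²) = 1.514
γ₂ = 1/√(1 - 0.664²) = 1.337
γ₁/γ₂ = 1.514/1.337 = 1.132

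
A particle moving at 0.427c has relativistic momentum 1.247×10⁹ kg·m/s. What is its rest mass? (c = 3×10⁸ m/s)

γ = 1/√(1 - 0.427²) = 1.105887
v = 0.427 × 3×10⁸ = 1.281×10⁸ m/s
m = p/(γv) = 1.247×10⁹/(1.105887 × 1.281×10⁸) = 8.803 kg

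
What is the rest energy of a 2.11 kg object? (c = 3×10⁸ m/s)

c² = (3×10⁸)² = 9.000×10¹⁶ m²/s²
E₀ = mc² = 2.11 × 9.000×10¹⁶ = 1.899×10¹⁷ J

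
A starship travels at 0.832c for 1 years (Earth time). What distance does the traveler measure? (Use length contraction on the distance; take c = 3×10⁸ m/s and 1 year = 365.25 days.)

Earth distance: d = v × t = 0.832c × 1 yr = 7.8768×10¹⁵ m
γ = 1.8025
d' = d/γ = 7.8768×10¹⁵/1.8025 = 4.370×10¹⁵ m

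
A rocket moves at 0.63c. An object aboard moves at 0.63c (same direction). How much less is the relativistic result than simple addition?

Classical: u' + v = 0.63 + 0.63 = 1.26c
Relativistic: u = (0.63 + 0.63)/(1 + 0.3969) = 1.26/1.3969 = 0.9020c
Difference: 1.26 - 0.9020 = 0.3580c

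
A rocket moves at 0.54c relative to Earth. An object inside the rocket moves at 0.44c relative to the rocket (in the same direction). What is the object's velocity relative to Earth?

u = (u' + v)/(1 + u'v/c²)
Numerator: 0.44 + 0.54 = 0.98
Denominator: 1 + 0.2376 = 1.2376
u = 0.98/1.2376 = 0.7919c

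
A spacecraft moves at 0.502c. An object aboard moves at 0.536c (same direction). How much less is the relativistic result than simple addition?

Classical: u' + v = 0.536 + 0.502 = 1.038c
Relativistic: u = (0.536 + 0.502)/(1 + 0.269072) = 1.038/1.269072 = 0.8179c
Difference: 1.038 - 0.8179 = 0.2201c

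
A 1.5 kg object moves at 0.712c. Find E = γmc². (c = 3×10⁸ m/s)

γ = 1/√(1 - 0.712²) = 1.4241
mc² = 1.5 × (3×10⁸)² = 1.350×10¹⁷ J
E = γmc² = 1.4241 × 1.350×10¹⁷ = 1.923×10¹⁷ J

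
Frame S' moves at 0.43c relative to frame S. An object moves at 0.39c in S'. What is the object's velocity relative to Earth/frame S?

u = (u' + v)/(1 + u'v/c²)
Numerator: 0.39 + 0.43 = 0.82
Denominator: 1 + 0.1677 = 1.1677
u = 0.82/1.1677 = 0.7022c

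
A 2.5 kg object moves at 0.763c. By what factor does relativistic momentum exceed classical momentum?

p_rel = γmv, p_class = mv
Ratio = γ = 1/√(1 - 0.763²) = 1.547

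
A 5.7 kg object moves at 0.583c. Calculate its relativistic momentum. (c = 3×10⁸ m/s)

γ = 1/√(1 - 0.583²) = 1.231
v = 0.583 × 3×10⁸ = 1.749×10⁸ m/s
p = γmv = 1.231 × 5.7 × 1.749×10⁸ = 1.227×10⁹ kg·m/s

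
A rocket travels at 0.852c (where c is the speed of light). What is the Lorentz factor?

v/c = 0.852, so (v/c)² = 0.725904
1 - (v/c)² = 0.274096
γ = 1/√(0.274096) = 1.910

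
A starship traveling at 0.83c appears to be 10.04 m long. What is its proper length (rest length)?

Contracted length L = 10.04 m
γ = 1/√(1 - 0.83²) = 1.793
L₀ = γL = 1.793 × 10.04 = 18.00 m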